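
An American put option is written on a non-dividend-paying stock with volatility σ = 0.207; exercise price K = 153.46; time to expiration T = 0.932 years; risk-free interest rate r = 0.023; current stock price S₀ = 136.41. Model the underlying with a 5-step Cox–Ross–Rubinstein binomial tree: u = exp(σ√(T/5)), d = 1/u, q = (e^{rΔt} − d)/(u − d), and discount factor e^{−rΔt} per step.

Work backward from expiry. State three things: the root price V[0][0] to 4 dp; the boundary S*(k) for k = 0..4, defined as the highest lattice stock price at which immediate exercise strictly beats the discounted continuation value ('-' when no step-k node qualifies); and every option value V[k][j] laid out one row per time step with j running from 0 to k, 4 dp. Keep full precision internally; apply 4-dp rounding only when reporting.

price = 20.4273
boundary = - - 114.0828 124.7479 136.4100
tree:
20.4273
29.0321 12.0550
39.3772 19.0049 5.2549
49.1305 28.7121 9.5253 1.0581
58.0500 39.3772 17.0500 2.1324 0.0000
66.2069 49.1305 28.7121 4.2976 0.0000 0.0000

params: Δt=0.18640 u=1.09349 d=0.91451 q=0.50168 e^(-rΔt)=0.99572
t_5 payoffs: 66.2069 49.1305 28.7121 4.2976 0.0000 0.0000
t_4: node(4,0) S=95.4100 payoff=58.0500 vs cont=57.3935 → 58.0500 [stop]  node(4,1) S=114.0828 payoff=39.3772 vs cont=38.7207 → 39.3772 [stop]  node(4,2) S=136.4100 payoff=17.0500 vs cont=16.3935 → 17.0500 [stop]  node(4,3) S=163.1069 payoff=0.0000 vs cont=2.1324 → 2.1324 [wait]  node(4,4) S=195.0286 payoff=0.0000 vs cont=0.0000 → 0.0000 [wait]  ⇒ S*(4)=136.4100
t_3: node(3,0) S=104.3295 payoff=49.1305 vs cont=48.4740 → 49.1305 [stop]  node(3,1) S=124.7479 payoff=28.7121 vs cont=28.0556 → 28.7121 [stop]  node(3,2) S=149.1624 payoff=4.2976 vs cont=9.5253 → 9.5253 [wait]  node(3,3) S=178.3550 payoff=0.0000 vs cont=1.0581 → 1.0581 [wait]  ⇒ S*(3)=124.7479
t_2: node(2,0) S=114.0828 payoff=39.3772 vs cont=38.7207 → 39.3772 [stop]  node(2,1) S=136.4100 payoff=17.0500 vs cont=19.0049 → 19.0049 [wait]  node(2,2) S=163.1069 payoff=0.0000 vs cont=5.2549 → 5.2549 [wait]  ⇒ S*(2)=114.0828
t_1: node(1,0) S=124.7479 payoff=28.7121 vs cont=29.0321 → 29.0321 [wait]  node(1,1) S=149.1624 payoff=4.2976 vs cont=12.0550 → 12.0550 [wait]  ⇒ S*(1)=-
t_0: node(0,0) S=136.4100 payoff=17.0500 vs cont=20.4273 → 20.4273 [wait]  ⇒ S*(0)=-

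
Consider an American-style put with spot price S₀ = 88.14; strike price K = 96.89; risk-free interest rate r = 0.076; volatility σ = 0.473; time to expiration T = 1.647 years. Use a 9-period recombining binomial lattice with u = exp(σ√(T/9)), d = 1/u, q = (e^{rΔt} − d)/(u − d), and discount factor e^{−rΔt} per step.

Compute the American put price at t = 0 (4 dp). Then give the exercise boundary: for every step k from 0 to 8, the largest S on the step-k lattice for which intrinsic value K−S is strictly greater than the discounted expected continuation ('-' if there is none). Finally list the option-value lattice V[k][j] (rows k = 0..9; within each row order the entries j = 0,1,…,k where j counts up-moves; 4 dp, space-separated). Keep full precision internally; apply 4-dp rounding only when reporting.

Δt=0.18300, u=1.22427, d=0.81682, q=0.48396, disc=e^(-rΔt)=0.98619
k=9 terminal: V=max(K-S,0) → 82.6245 75.5084 64.8426 48.8565 24.8959 0.0000 0.0000 0.0000 0.0000 0.0000
k=8: j=0 S=17.4648 intr=79.4252 cont=78.0870 V=79.4252[EX]; j=1 S=26.1768 intr=70.7132 cont=69.3750 V=70.7132[EX]; j=2 S=39.2345 intr=57.6555 cont=56.3173 V=57.6555[EX]; j=3 S=58.8059 intr=38.0841 cont=36.7459 V=38.0841[EX]; j=4 S=88.1400 intr=8.7500 cont=12.6699 V=12.6699[hold]; j=5 S=132.1068 intr=0.0000 cont=0.0000 V=0.0000[hold]; j=6 S=198.0057 intr=0.0000 cont=0.0000 V=0.0000[hold]; j=7 S=296.7768 intr=0.0000 cont=0.0000 V=0.0000[hold]; j=8 S=444.8178 intr=0.0000 cont=0.0000 V=0.0000[hold]  S*(8)=58.8059
k=7: j=0 S=21.3816 intr=75.5084 cont=74.1702 V=75.5084[EX]; j=1 S=32.0474 intr=64.8426 cont=63.5044 V=64.8426[EX]; j=2 S=48.0335 intr=48.8565 cont=47.5182 V=48.8565[EX]; j=3 S=71.9941 intr=24.8959 cont=25.4285 V=25.4285[hold]; j=4 S=107.9069 intr=0.0000 cont=6.4479 V=6.4479[hold]; j=5 S=161.7341 intr=0.0000 cont=0.0000 V=0.0000[hold]; j=6 S=242.4118 intr=0.0000 cont=0.0000 V=0.0000[hold]; j=7 S=363.3340 intr=0.0000 cont=0.0000 V=0.0000[hold]  S*(7)=48.0335
k=6: j=0 S=26.1768 intr=70.7132 cont=69.3750 V=70.7132[EX]; j=1 S=39.2345 intr=57.6555 cont=56.3173 V=57.6555[EX]; j=2 S=58.8059 intr=38.0841 cont=37.0001 V=38.0841[EX]; j=3 S=88.1400 intr=8.7500 cont=16.0183 V=16.0183[hold]; j=4 S=132.1068 intr=0.0000 cont=3.2814 V=3.2814[hold]; j=5 S=198.0057 intr=0.0000 cont=0.0000 V=0.0000[hold]; j=6 S=296.7768 intr=0.0000 cont=0.0000 V=0.0000[hold]  S*(6)=58.8059
k=5: j=0 S=32.0474 intr=64.8426 cont=63.5044 V=64.8426[EX]; j=1 S=48.0335 intr=48.8565 cont=47.5182 V=48.8565[EX]; j=2 S=71.9941 intr=24.8959 cont=27.0267 V=27.0267[hold]; j=3 S=107.9069 intr=0.0000 cont=9.7181 V=9.7181[hold]; j=4 S=161.7341 intr=0.0000 cont=1.6700 V=1.6700[hold]; j=5 S=242.4118 intr=0.0000 cont=0.0000 V=0.0000[hold]  S*(5)=48.0335
k=4: j=0 S=39.2345 intr=57.6555 cont=56.3173 V=57.6555[EX]; j=1 S=58.8059 intr=38.0841 cont=37.7629 V=38.0841[EX]; j=2 S=88.1400 intr=8.7500 cont=18.3924 V=18.3924[hold]; j=3 S=132.1068 intr=0.0000 cont=5.7427 V=5.7427[hold]; j=4 S=198.0057 intr=0.0000 cont=0.8499 V=0.8499[hold]  S*(4)=58.8059
k=3: j=0 S=48.0335 intr=48.8565 cont=47.5182 V=48.8565[EX]; j=1 S=71.9941 intr=24.8959 cont=28.1598 V=28.1598[hold]; j=2 S=107.9069 intr=0.0000 cont=12.1010 V=12.1010[hold]; j=3 S=161.7341 intr=0.0000 cont=3.3282 V=3.3282[hold]  S*(3)=48.0335
k=2: j=0 S=58.8059 intr=38.0841 cont=38.3037 V=38.3037[hold]; j=1 S=88.1400 intr=8.7500 cont=20.1064 V=20.1064[hold]; j=2 S=132.1068 intr=0.0000 cont=7.7468 V=7.7468[hold]  S*(2)=-
k=1: j=0 S=71.9941 intr=24.8959 cont=29.0895 V=29.0895[hold]; j=1 S=107.9069 intr=0.0000 cont=13.9298 V=13.9298[hold]  S*(1)=-
k=0: j=0 S=88.1400 intr=8.7500 cont=21.4524 V=21.4524[hold]  S*(0)=-

price = 21.4524
boundary = - - - 48.0335 58.8059 48.0335 58.8059 48.0335 58.8059
tree:
21.4524
29.0895 13.9298
38.3037 20.1064 7.7468
48.8565 28.1598 12.1010 3.3282
57.6555 38.0841 18.3924 5.7427 0.8499
64.8426 48.8565 27.0267 9.7181 1.6700 0.0000
70.7132 57.6555 38.0841 16.0183 3.2814 0.0000 0.0000
75.5084 64.8426 48.8565 25.4285 6.4479 0.0000 0.0000 0.0000
79.4252 70.7132 57.6555 38.0841 12.6699 0.0000 0.0000 0.0000 0.0000
82.6245 75.5084 64.8426 48.8565 24.8959 0.0000 0.0000 0.0000 0.0000 0.0000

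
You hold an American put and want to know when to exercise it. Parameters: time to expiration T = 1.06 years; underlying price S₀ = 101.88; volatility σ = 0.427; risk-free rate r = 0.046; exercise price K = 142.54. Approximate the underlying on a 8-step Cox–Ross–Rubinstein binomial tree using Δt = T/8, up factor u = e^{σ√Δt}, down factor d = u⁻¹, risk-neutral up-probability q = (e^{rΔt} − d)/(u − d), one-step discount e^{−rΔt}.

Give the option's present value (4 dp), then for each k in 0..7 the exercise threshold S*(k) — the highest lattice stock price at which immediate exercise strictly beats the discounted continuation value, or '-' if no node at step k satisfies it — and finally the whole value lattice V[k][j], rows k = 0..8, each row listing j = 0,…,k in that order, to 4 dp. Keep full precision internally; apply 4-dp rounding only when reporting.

params: Δt=0.13250 u=1.16816 d=0.85605 q=0.48081 e^(-rΔt)=0.99392
t_8 payoffs: 113.1589 102.4465 87.8285 67.8807 40.6600 3.5146 0.0000 0.0000 0.0000
t_7: node(7,0) S=34.3219 payoff=108.2181 vs cont=107.3520 → 108.2181 [stop]  node(7,1) S=46.8356 payoff=95.7044 vs cont=94.8382 → 95.7044 [stop]  node(7,2) S=63.9118 payoff=78.6282 vs cont=77.7620 → 78.6282 [stop]  node(7,3) S=87.2140 payoff=55.3260 vs cont=54.4598 → 55.3260 [stop]  node(7,4) S=119.0122 payoff=23.5278 vs cont=22.6617 → 23.5278 [stop]  node(7,5) S=162.4039 payoff=0.0000 vs cont=1.8137 → 1.8137 [wait]  node(7,6) S=221.6163 payoff=0.0000 vs cont=0.0000 → 0.0000 [wait]  node(7,7) S=302.4174 payoff=0.0000 vs cont=0.0000 → 0.0000 [wait]  ⇒ S*(7)=119.0122
t_6: node(6,0) S=40.0935 payoff=102.4465 vs cont=101.5804 → 102.4465 [stop]  node(6,1) S=54.7115 payoff=87.8285 vs cont=86.9623 → 87.8285 [stop]  node(6,2) S=74.6593 payoff=67.8807 vs cont=67.0146 → 67.8807 [stop]  node(6,3) S=101.8800 payoff=40.6600 vs cont=39.7939 → 40.6600 [stop]  node(6,4) S=139.0254 payoff=3.5146 vs cont=13.0080 → 13.0080 [wait]  node(6,5) S=189.7139 payoff=0.0000 vs cont=0.9359 → 0.9359 [wait]  node(6,6) S=258.8834 payoff=0.0000 vs cont=0.0000 → 0.0000 [wait]  ⇒ S*(6)=101.8800
t_5: node(5,0) S=46.8356 payoff=95.7044 vs cont=94.8382 → 95.7044 [stop]  node(5,1) S=63.9118 payoff=78.6282 vs cont=77.7620 → 78.6282 [stop]  node(5,2) S=87.2140 payoff=55.3260 vs cont=54.4598 → 55.3260 [stop]  node(5,3) S=119.0122 payoff=23.5278 vs cont=27.1984 → 27.1984 [wait]  node(5,4) S=162.4039 payoff=0.0000 vs cont=7.1599 → 7.1599 [wait]  node(5,5) S=221.6163 payoff=0.0000 vs cont=0.4830 → 0.4830 [wait]  ⇒ S*(5)=87.2140
t_4: node(4,0) S=54.7115 payoff=87.8285 vs cont=86.9623 → 87.8285 [stop]  node(4,1) S=74.6593 payoff=67.8807 vs cont=67.0146 → 67.8807 [stop]  node(4,2) S=101.8800 payoff=40.6600 vs cont=41.5480 → 41.5480 [wait]  node(4,3) S=139.0254 payoff=3.5146 vs cont=17.4570 → 17.4570 [wait]  node(4,4) S=189.7139 payoff=0.0000 vs cont=3.9256 → 3.9256 [wait]  ⇒ S*(4)=74.6593
t_3: node(3,0) S=63.9118 payoff=78.6282 vs cont=77.7620 → 78.6282 [stop]  node(3,1) S=87.2140 payoff=55.3260 vs cont=54.8842 → 55.3260 [stop]  node(3,2) S=119.0122 payoff=23.5278 vs cont=29.7827 → 29.7827 [wait]  node(3,3) S=162.4039 payoff=0.0000 vs cont=10.8844 → 10.8844 [wait]  ⇒ S*(3)=87.2140
t_2: node(2,0) S=74.6593 payoff=67.8807 vs cont=67.0146 → 67.8807 [stop]  node(2,1) S=101.8800 payoff=40.6600 vs cont=42.7830 → 42.7830 [wait]  node(2,2) S=139.0254 payoff=3.5146 vs cont=20.5705 → 20.5705 [wait]  ⇒ S*(2)=74.6593
t_1: node(1,0) S=87.2140 payoff=55.3260 vs cont=55.4744 → 55.4744 [wait]  node(1,1) S=119.0122 payoff=23.5278 vs cont=31.9080 → 31.9080 [wait]  ⇒ S*(1)=-
t_0: node(0,0) S=101.8800 payoff=40.6600 vs cont=43.8752 → 43.8752 [wait]  ⇒ S*(0)=-

price = 43.8752
boundary = - - 74.6593 87.2140 74.6593 87.2140 101.8800 119.0122
tree:
43.8752
55.4744 31.9080
67.8807 42.7830 20.5705
78.6282 55.3260 29.7827 10.8844
87.8285 67.8807 41.5480 17.4570 3.9256
95.7044 78.6282 55.3260 27.1984 7.1599 0.4830
102.4465 87.8285 67.8807 40.6600 13.0080 0.9359 0.0000
108.2181 95.7044 78.6282 55.3260 23.5278 1.8137 0.0000 0.0000
113.1589 102.4465 87.8285 67.8807 40.6600 3.5146 0.0000 0.0000 0.0000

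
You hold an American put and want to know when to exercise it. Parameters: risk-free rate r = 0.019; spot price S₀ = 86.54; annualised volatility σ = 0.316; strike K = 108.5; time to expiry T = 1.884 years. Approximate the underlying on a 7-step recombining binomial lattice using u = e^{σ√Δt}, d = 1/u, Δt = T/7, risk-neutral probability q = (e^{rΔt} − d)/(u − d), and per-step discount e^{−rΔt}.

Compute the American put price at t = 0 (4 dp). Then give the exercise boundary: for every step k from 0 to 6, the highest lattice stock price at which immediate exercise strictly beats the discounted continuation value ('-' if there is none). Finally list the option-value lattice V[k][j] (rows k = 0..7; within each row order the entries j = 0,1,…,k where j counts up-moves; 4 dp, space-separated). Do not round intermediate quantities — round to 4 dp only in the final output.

price = 28.0317
boundary = - - 62.3480 52.9207 62.3480 73.4547 86.5400
tree:
28.0317
36.5958 18.8565
46.1520 26.4151 10.6951
55.5793 35.6910 16.4346 4.4587
63.5812 46.1520 24.4992 7.6869 0.9342
70.3731 55.5793 35.0453 13.0924 1.7875 0.0000
76.1381 63.5812 46.1520 21.9600 3.4200 0.0000 0.0000
81.0314 70.3731 55.5793 35.0453 6.5437 0.0000 0.0000 0.0000

Δt=0.26914, u=1.17814, d=0.84880, q=0.47467, disc=e^(-rΔt)=0.99490
k=7 terminal: V=max(K-S,0) → 81.0314 70.3731 55.5793 35.0453 6.5437 0.0000 0.0000 0.0000
k=6: j=0 S=32.3619 intr=76.1381 cont=75.5847 V=76.1381[EX]; j=1 S=44.9188 intr=63.5812 cont=63.0278 V=63.5812[EX]; j=2 S=62.3480 intr=46.1520 cont=45.5986 V=46.1520[EX]; j=3 S=86.5400 intr=21.9600 cont=21.4066 V=21.9600[EX]; j=4 S=120.1189 intr=0.0000 cont=3.4200 V=3.4200[hold]; j=5 S=166.7269 intr=0.0000 cont=0.0000 V=0.0000[hold]; j=6 S=231.4195 intr=0.0000 cont=0.0000 V=0.0000[hold]  S*(6)=86.5400
k=5: j=0 S=38.1269 intr=70.3731 cont=69.8197 V=70.3731[EX]; j=1 S=52.9207 intr=55.5793 cont=55.0259 V=55.5793[EX]; j=2 S=73.4547 intr=35.0453 cont=34.4919 V=35.0453[EX]; j=3 S=101.9563 intr=6.5437 cont=13.0924 V=13.0924[hold]; j=4 S=141.5169 intr=0.0000 cont=1.7875 V=1.7875[hold]; j=5 S=196.4277 intr=0.0000 cont=0.0000 V=0.0000[hold]  S*(5)=73.4547
k=4: j=0 S=44.9188 intr=63.5812 cont=63.0278 V=63.5812[EX]; j=1 S=62.3480 intr=46.1520 cont=45.5986 V=46.1520[EX]; j=2 S=86.5400 intr=21.9600 cont=24.4992 V=24.4992[hold]; j=3 S=120.1189 intr=0.0000 cont=7.6869 V=7.6869[hold]; j=4 S=166.7269 intr=0.0000 cont=0.9342 V=0.9342[hold]  S*(4)=62.3480
k=3: j=0 S=52.9207 intr=55.5793 cont=55.0259 V=55.5793[EX]; j=1 S=73.4547 intr=35.0453 cont=35.6910 V=35.6910[hold]; j=2 S=101.9563 intr=6.5437 cont=16.4346 V=16.4346[hold]; j=3 S=141.5169 intr=0.0000 cont=4.4587 V=4.4587[hold]  S*(3)=52.9207
k=2: j=0 S=62.3480 intr=46.1520 cont=45.9035 V=46.1520[EX]; j=1 S=86.5400 intr=21.9600 cont=26.4151 V=26.4151[hold]; j=2 S=120.1189 intr=0.0000 cont=10.6951 V=10.6951[hold]  S*(2)=62.3480
k=1: j=0 S=73.4547 intr=35.0453 cont=36.5958 V=36.5958[hold]; j=1 S=101.9563 intr=6.5437 cont=18.8565 V=18.8565[hold]  S*(1)=-
k=0: j=0 S=86.5400 intr=21.9600 cont=28.0317 V=28.0317[hold]  S*(0)=-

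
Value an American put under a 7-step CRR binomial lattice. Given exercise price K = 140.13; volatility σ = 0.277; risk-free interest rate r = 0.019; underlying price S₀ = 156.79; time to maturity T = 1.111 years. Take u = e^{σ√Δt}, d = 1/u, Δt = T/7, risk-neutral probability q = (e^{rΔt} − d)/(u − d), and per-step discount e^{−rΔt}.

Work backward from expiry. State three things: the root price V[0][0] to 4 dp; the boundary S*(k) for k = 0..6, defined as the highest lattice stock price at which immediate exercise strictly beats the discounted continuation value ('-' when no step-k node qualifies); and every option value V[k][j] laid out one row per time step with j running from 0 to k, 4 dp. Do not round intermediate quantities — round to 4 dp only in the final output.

price = 8.7148
boundary = - - - - 100.8356 112.6004 125.7379
tree:
8.7148
13.3962 3.8197
19.9819 6.5170 0.9918
28.7004 10.8887 1.9357 0.0000
39.2944 17.6786 3.7781 0.0000 0.0000
49.8300 27.5296 7.3739 0.0000 0.0000 0.0000
59.2648 39.2944 14.3921 0.0000 0.0000 0.0000 0.0000
67.7138 49.8300 27.5296 0.0000 0.0000 0.0000 0.0000 0.0000

Δt=0.15871  u=1.11667  d=0.89552  q=0.48610  discount=0.99699
step 7 (expiry): payoffs max(K−S,0) = 67.7138 49.8300 27.5296 0.0000 0.0000 0.0000 0.0000 0.0000
step 6: (k=6,j=0): S=80.8652, (K−S)⁺=59.2648, hold=58.8428 ⇒ V=59.2648 exercise | (k=6,j=1): S=100.8356, (K−S)⁺=39.2944, hold=38.8724 ⇒ V=39.2944 exercise | (k=6,j=2): S=125.7379, (K−S)⁺=14.3921, hold=14.1050 ⇒ V=14.3921 exercise | (k=6,j=3): S=156.7900, (K−S)⁺=0.0000, hold=0.0000 ⇒ V=0.0000 continue | (k=6,j=4): S=195.5107, (K−S)⁺=0.0000, hold=0.0000 ⇒ V=0.0000 continue | (k=6,j=5): S=243.7939, (K−S)⁺=0.0000, hold=0.0000 ⇒ V=0.0000 continue | (k=6,j=6): S=304.0010, (K−S)⁺=0.0000, hold=0.0000 ⇒ V=0.0000 continue  boundary S*=125.7379
step 5: (k=5,j=0): S=90.3000, (K−S)⁺=49.8300, hold=49.4080 ⇒ V=49.8300 exercise | (k=5,j=1): S=112.6004, (K−S)⁺=27.5296, hold=27.1076 ⇒ V=27.5296 exercise | (k=5,j=2): S=140.4081, (K−S)⁺=0.0000, hold=7.3739 ⇒ V=7.3739 continue | (k=5,j=3): S=175.0832, (K−S)⁺=0.0000, hold=0.0000 ⇒ V=0.0000 continue | (k=5,j=4): S=218.3216, (K−S)⁺=0.0000, hold=0.0000 ⇒ V=0.0000 continue | (k=5,j=5): S=272.2381, (K−S)⁺=0.0000, hold=0.0000 ⇒ V=0.0000 continue  boundary S*=112.6004
step 4: (k=4,j=0): S=100.8356, (K−S)⁺=39.2944, hold=38.8724 ⇒ V=39.2944 exercise | (k=4,j=1): S=125.7379, (K−S)⁺=14.3921, hold=17.6786 ⇒ V=17.6786 continue | (k=4,j=2): S=156.7900, (K−S)⁺=0.0000, hold=3.7781 ⇒ V=3.7781 continue | (k=4,j=3): S=195.5107, (K−S)⁺=0.0000, hold=0.0000 ⇒ V=0.0000 continue | (k=4,j=4): S=243.7939, (K−S)⁺=0.0000, hold=0.0000 ⇒ V=0.0000 continue  boundary S*=100.8356
step 3: (k=3,j=0): S=112.6004, (K−S)⁺=27.5296, hold=28.7004 ⇒ V=28.7004 continue | (k=3,j=1): S=140.4081, (K−S)⁺=0.0000, hold=10.8887 ⇒ V=10.8887 continue | (k=3,j=2): S=175.0832, (K−S)⁺=0.0000, hold=1.9357 ⇒ V=1.9357 continue | (k=3,j=3): S=218.3216, (K−S)⁺=0.0000, hold=0.0000 ⇒ V=0.0000 continue  boundary S*=-
step 2: (k=2,j=0): S=125.7379, (K−S)⁺=14.3921, hold=19.9819 ⇒ V=19.9819 continue | (k=2,j=1): S=156.7900, (K−S)⁺=0.0000, hold=6.5170 ⇒ V=6.5170 continue | (k=2,j=2): S=195.5107, (K−S)⁺=0.0000, hold=0.9918 ⇒ V=0.9918 continue  boundary S*=-
step 1: (k=1,j=0): S=140.4081, (K−S)⁺=0.0000, hold=13.3962 ⇒ V=13.3962 continue | (k=1,j=1): S=175.0832, (K−S)⁺=0.0000, hold=3.8197 ⇒ V=3.8197 continue  boundary S*=-
step 0: (k=0,j=0): S=156.7900, (K−S)⁺=0.0000, hold=8.7148 ⇒ V=8.7148 continue  boundary S*=-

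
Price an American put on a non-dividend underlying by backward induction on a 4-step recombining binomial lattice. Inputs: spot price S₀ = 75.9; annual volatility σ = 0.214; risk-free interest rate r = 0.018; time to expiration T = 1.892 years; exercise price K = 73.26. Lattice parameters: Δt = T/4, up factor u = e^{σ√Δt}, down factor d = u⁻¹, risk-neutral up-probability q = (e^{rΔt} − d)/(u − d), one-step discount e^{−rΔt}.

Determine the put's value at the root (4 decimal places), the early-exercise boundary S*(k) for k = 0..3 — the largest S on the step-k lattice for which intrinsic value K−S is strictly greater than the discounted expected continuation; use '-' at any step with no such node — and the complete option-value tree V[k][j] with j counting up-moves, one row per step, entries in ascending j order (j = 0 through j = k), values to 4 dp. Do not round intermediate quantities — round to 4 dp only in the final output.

price = 6.3189
boundary = - - 56.5463 48.8074
tree:
6.3189
10.4828 2.1331
16.7137 4.2368 0.0000
24.4526 8.4150 0.0000 0.0000
31.1324 16.7137 0.0000 0.0000 0.0000

Δt=0.47300  u=1.15856  d=0.86314  q=0.49221  discount=0.99152
step 4 (expiry): payoffs max(K−S,0) = 31.1324 16.7137 0.0000 0.0000 0.0000
step 3: (k=3,j=0): S=48.8074, (K−S)⁺=24.4526, hold=23.8315 ⇒ V=24.4526 exercise | (k=3,j=1): S=65.5123, (K−S)⁺=7.7477, hold=8.4150 ⇒ V=8.4150 continue | (k=3,j=2): S=87.9348, (K−S)⁺=0.0000, hold=0.0000 ⇒ V=0.0000 continue | (k=3,j=3): S=118.0316, (K−S)⁺=0.0000, hold=0.0000 ⇒ V=0.0000 continue  boundary S*=48.8074
step 2: (k=2,j=0): S=56.5463, (K−S)⁺=16.7137, hold=16.4183 ⇒ V=16.7137 exercise | (k=2,j=1): S=75.9000, (K−S)⁺=0.0000, hold=4.2368 ⇒ V=4.2368 continue | (k=2,j=2): S=101.8778, (K−S)⁺=0.0000, hold=0.0000 ⇒ V=0.0000 continue  boundary S*=56.5463
step 1: (k=1,j=0): S=65.5123, (K−S)⁺=7.7477, hold=10.4828 ⇒ V=10.4828 continue | (k=1,j=1): S=87.9348, (K−S)⁺=0.0000, hold=2.1331 ⇒ V=2.1331 continue  boundary S*=-
step 0: (k=0,j=0): S=75.9000, (K−S)⁺=0.0000, hold=6.3189 ⇒ V=6.3189 continue  boundary S*=-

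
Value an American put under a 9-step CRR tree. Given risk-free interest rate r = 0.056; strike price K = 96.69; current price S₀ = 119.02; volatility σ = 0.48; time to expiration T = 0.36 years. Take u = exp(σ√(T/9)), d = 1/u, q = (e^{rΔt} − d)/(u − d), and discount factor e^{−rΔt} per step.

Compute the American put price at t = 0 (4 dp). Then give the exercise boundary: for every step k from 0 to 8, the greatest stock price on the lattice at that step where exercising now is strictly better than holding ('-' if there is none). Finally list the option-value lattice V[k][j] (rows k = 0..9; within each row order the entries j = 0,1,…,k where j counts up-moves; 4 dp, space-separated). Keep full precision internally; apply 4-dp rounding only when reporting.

price = 3.9752
boundary = - - - - - - 66.9062 73.6476 81.0683
tree:
3.9752
5.9814 1.8859
8.7936 3.0546 0.6669
12.5821 4.8541 1.1781 0.1330
17.4388 7.5379 2.0571 0.2601 0.0000
23.2857 11.3767 3.5398 0.5089 0.0000 0.0000
29.7838 16.5664 5.9773 0.9955 0.0000 0.0000 0.0000
35.9081 23.0424 9.8393 1.9476 0.0000 0.0000 0.0000 0.0000
41.4719 29.7838 15.6217 3.8100 0.0000 0.0000 0.0000 0.0000 0.0000
46.5263 35.9081 23.0424 7.4534 0.0000 0.0000 0.0000 0.0000 0.0000 0.0000

Δt=0.04000  u=1.10076  d=0.90846  q=0.48768  discount=0.99776
step 9 (expiry): payoffs max(K−S,0) = 46.5263 35.9081 23.0424 7.4534 0.0000 0.0000 0.0000 0.0000 0.0000 0.0000
step 8: (k=8,j=0): S=55.2181, (K−S)⁺=41.4719, hold=41.2555 ⇒ V=41.4719 exercise | (k=8,j=1): S=66.9062, (K−S)⁺=29.7838, hold=29.5675 ⇒ V=29.7838 exercise | (k=8,j=2): S=81.0683, (K−S)⁺=15.6217, hold=15.4054 ⇒ V=15.6217 exercise | (k=8,j=3): S=98.2280, (K−S)⁺=0.0000, hold=3.8100 ⇒ V=3.8100 continue | (k=8,j=4): S=119.0200, (K−S)⁺=0.0000, hold=0.0000 ⇒ V=0.0000 continue | (k=8,j=5): S=144.2130, (K−S)⁺=0.0000, hold=0.0000 ⇒ V=0.0000 continue | (k=8,j=6): S=174.7387, (K−S)⁺=0.0000, hold=0.0000 ⇒ V=0.0000 continue | (k=8,j=7): S=211.7257, (K−S)⁺=0.0000, hold=0.0000 ⇒ V=0.0000 continue | (k=8,j=8): S=256.5418, (K−S)⁺=0.0000, hold=0.0000 ⇒ V=0.0000 continue  boundary S*=81.0683
step 7: (k=7,j=0): S=60.7819, (K−S)⁺=35.9081, hold=35.6918 ⇒ V=35.9081 exercise | (k=7,j=1): S=73.6476, (K−S)⁺=23.0424, hold=22.8261 ⇒ V=23.0424 exercise | (k=7,j=2): S=89.2366, (K−S)⁺=7.4534, hold=9.8393 ⇒ V=9.8393 continue | (k=7,j=3): S=108.1254, (K−S)⁺=0.0000, hold=1.9476 ⇒ V=1.9476 continue | (k=7,j=4): S=131.0123, (K−S)⁺=0.0000, hold=0.0000 ⇒ V=0.0000 continue | (k=7,j=5): S=158.7438, (K−S)⁺=0.0000, hold=0.0000 ⇒ V=0.0000 continue | (k=7,j=6): S=192.3452, (K−S)⁺=0.0000, hold=0.0000 ⇒ V=0.0000 continue | (k=7,j=7): S=233.0590, (K−S)⁺=0.0000, hold=0.0000 ⇒ V=0.0000 continue  boundary S*=73.6476
step 6: (k=6,j=0): S=66.9062, (K−S)⁺=29.7838, hold=29.5675 ⇒ V=29.7838 exercise | (k=6,j=1): S=81.0683, (K−S)⁺=15.6217, hold=16.5664 ⇒ V=16.5664 continue | (k=6,j=2): S=98.2280, (K−S)⁺=0.0000, hold=5.9773 ⇒ V=5.9773 continue | (k=6,j=3): S=119.0200, (K−S)⁺=0.0000, hold=0.9955 ⇒ V=0.9955 continue | (k=6,j=4): S=144.2130, (K−S)⁺=0.0000, hold=0.0000 ⇒ V=0.0000 continue | (k=6,j=5): S=174.7387, (K−S)⁺=0.0000, hold=0.0000 ⇒ V=0.0000 continue | (k=6,j=6): S=211.7257, (K−S)⁺=0.0000, hold=0.0000 ⇒ V=0.0000 continue  boundary S*=66.9062
step 5: (k=5,j=0): S=73.6476, (K−S)⁺=23.0424, hold=23.2857 ⇒ V=23.2857 continue | (k=5,j=1): S=89.2366, (K−S)⁺=7.4534, hold=11.3767 ⇒ V=11.3767 continue | (k=5,j=2): S=108.1254, (K−S)⁺=0.0000, hold=3.5398 ⇒ V=3.5398 continue | (k=5,j=3): S=131.0123, (K−S)⁺=0.0000, hold=0.5089 ⇒ V=0.5089 continue | (k=5,j=4): S=158.7438, (K−S)⁺=0.0000, hold=0.0000 ⇒ V=0.0000 continue | (k=5,j=5): S=192.3452, (K−S)⁺=0.0000, hold=0.0000 ⇒ V=0.0000 continue  boundary S*=-
step 4: (k=4,j=0): S=81.0683, (K−S)⁺=15.6217, hold=17.4388 ⇒ V=17.4388 continue | (k=4,j=1): S=98.2280, (K−S)⁺=0.0000, hold=7.5379 ⇒ V=7.5379 continue | (k=4,j=2): S=119.0200, (K−S)⁺=0.0000, hold=2.0571 ⇒ V=2.0571 continue | (k=4,j=3): S=144.2130, (K−S)⁺=0.0000, hold=0.2601 ⇒ V=0.2601 continue | (k=4,j=4): S=174.7387, (K−S)⁺=0.0000, hold=0.0000 ⇒ V=0.0000 continue  boundary S*=-
step 3: (k=3,j=0): S=89.2366, (K−S)⁺=7.4534, hold=12.5821 ⇒ V=12.5821 continue | (k=3,j=1): S=108.1254, (K−S)⁺=0.0000, hold=4.8541 ⇒ V=4.8541 continue | (k=3,j=2): S=131.0123, (K−S)⁺=0.0000, hold=1.1781 ⇒ V=1.1781 continue | (k=3,j=3): S=158.7438, (K−S)⁺=0.0000, hold=0.1330 ⇒ V=0.1330 continue  boundary S*=-
step 2: (k=2,j=0): S=98.2280, (K−S)⁺=0.0000, hold=8.7936 ⇒ V=8.7936 continue | (k=2,j=1): S=119.0200, (K−S)⁺=0.0000, hold=3.0546 ⇒ V=3.0546 continue | (k=2,j=2): S=144.2130, (K−S)⁺=0.0000, hold=0.6669 ⇒ V=0.6669 continue  boundary S*=-
step 1: (k=1,j=0): S=108.1254, (K−S)⁺=0.0000, hold=5.9814 ⇒ V=5.9814 continue | (k=1,j=1): S=131.0123, (K−S)⁺=0.0000, hold=1.8859 ⇒ V=1.8859 continue  boundary S*=-
step 0: (k=0,j=0): S=119.0200, (K−S)⁺=0.0000, hold=3.9752 ⇒ V=3.9752 continue  boundary S*=-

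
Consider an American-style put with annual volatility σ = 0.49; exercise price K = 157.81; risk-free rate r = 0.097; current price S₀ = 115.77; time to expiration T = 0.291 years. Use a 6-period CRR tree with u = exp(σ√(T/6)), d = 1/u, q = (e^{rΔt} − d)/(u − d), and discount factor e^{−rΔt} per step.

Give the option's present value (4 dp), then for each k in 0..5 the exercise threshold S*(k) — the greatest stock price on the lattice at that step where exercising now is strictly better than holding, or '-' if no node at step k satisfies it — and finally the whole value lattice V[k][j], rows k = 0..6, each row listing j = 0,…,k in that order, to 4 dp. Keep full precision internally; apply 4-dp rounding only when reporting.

params: Δt=0.04850 u=1.11395 d=0.89771 q=0.49486 e^(-rΔt)=0.99531
t_6 payoffs: 97.2195 82.6244 64.5135 42.0400 14.1531 0.0000 0.0000
t_5: node(5,0) S=67.4947 payoff=90.3153 vs cont=89.5746 → 90.3153 [stop]  node(5,1) S=83.7530 payoff=74.0570 vs cont=73.3164 → 74.0570 [stop]  node(5,2) S=103.9276 payoff=53.8824 vs cont=53.1418 → 53.8824 [stop]  node(5,3) S=128.9619 payoff=28.8481 vs cont=28.1075 → 28.8481 [stop]  node(5,4) S=160.0265 payoff=0.0000 vs cont=7.1158 → 7.1158 [wait]  node(5,5) S=198.5740 payoff=0.0000 vs cont=0.0000 → 0.0000 [wait]  ⇒ S*(5)=128.9619
t_4: node(4,0) S=75.1856 payoff=82.6244 vs cont=81.8837 → 82.6244 [stop]  node(4,1) S=93.2965 payoff=64.5135 vs cont=63.7728 → 64.5135 [stop]  node(4,2) S=115.7700 payoff=42.0400 vs cont=41.2993 → 42.0400 [stop]  node(4,3) S=143.6569 payoff=14.1531 vs cont=18.0088 → 18.0088 [wait]  node(4,4) S=178.2613 payoff=0.0000 vs cont=3.5776 → 3.5776 [wait]  ⇒ S*(4)=115.7700
t_3: node(3,0) S=83.7530 payoff=74.0570 vs cont=73.3164 → 74.0570 [stop]  node(3,1) S=103.9276 payoff=53.8824 vs cont=53.1418 → 53.8824 [stop]  node(3,2) S=128.9619 payoff=28.8481 vs cont=30.0066 → 30.0066 [wait]  node(3,3) S=160.0265 payoff=0.0000 vs cont=10.8165 → 10.8165 [wait]  ⇒ S*(3)=103.9276
t_2: node(2,0) S=93.2965 payoff=64.5135 vs cont=63.7728 → 64.5135 [stop]  node(2,1) S=115.7700 payoff=42.0400 vs cont=41.8699 → 42.0400 [stop]  node(2,2) S=143.6569 payoff=14.1531 vs cont=20.4140 → 20.4140 [wait]  ⇒ S*(2)=115.7700
t_1: node(1,0) S=103.9276 payoff=53.8824 vs cont=53.1418 → 53.8824 [stop]  node(1,1) S=128.9619 payoff=28.8481 vs cont=31.1912 → 31.1912 [wait]  ⇒ S*(1)=103.9276
t_0: node(0,0) S=115.7700 payoff=42.0400 vs cont=42.4533 → 42.4533 [wait]  ⇒ S*(0)=-

price = 42.4533
boundary = - 103.9276 115.7700 103.9276 115.7700 128.9619
tree:
42.4533
53.8824 31.1912
64.5135 42.0400 20.4140
74.0570 53.8824 30.0066 10.8165
82.6244 64.5135 42.0400 18.0088 3.5776
90.3153 74.0570 53.8824 28.8481 7.1158 0.0000
97.2195 82.6244 64.5135 42.0400 14.1531 0.0000 0.0000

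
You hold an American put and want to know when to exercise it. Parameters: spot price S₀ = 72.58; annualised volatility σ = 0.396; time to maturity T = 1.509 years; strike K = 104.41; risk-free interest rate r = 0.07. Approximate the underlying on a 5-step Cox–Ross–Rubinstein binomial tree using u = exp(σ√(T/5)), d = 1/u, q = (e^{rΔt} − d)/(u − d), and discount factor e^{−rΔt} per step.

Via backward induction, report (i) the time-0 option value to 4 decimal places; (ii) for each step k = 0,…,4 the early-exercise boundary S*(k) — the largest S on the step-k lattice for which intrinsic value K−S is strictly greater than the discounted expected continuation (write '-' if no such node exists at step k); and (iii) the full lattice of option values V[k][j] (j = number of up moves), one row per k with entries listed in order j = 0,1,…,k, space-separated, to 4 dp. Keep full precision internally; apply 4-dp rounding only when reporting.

price = 33.0733
boundary = - 58.3898 46.9740 58.3898 72.5800
tree:
33.0733
46.0202 21.2670
57.4360 32.0502 11.1627
66.6200 46.0202 19.1539 3.4761
74.0083 57.4360 31.8300 7.0235 0.0000
79.9522 66.6200 46.0202 14.1913 0.0000 0.0000

params: Δt=0.30180 u=1.24302 d=0.80449 q=0.49451 e^(-rΔt)=0.97910
t_5 payoffs: 79.9522 66.6200 46.0202 14.1913 0.0000 0.0000
t_4: node(4,0) S=30.4017 payoff=74.0083 vs cont=71.8257 → 74.0083 [stop]  node(4,1) S=46.9740 payoff=57.4360 vs cont=55.2534 → 57.4360 [stop]  node(4,2) S=72.5800 payoff=31.8300 vs cont=29.6474 → 31.8300 [stop]  node(4,3) S=112.1442 payoff=0.0000 vs cont=7.0235 → 7.0235 [wait]  node(4,4) S=173.2752 payoff=0.0000 vs cont=0.0000 → 0.0000 [wait]  ⇒ S*(4)=72.5800
t_3: node(3,0) S=37.7900 payoff=66.6200 vs cont=64.4373 → 66.6200 [stop]  node(3,1) S=58.3898 payoff=46.0202 vs cont=43.8376 → 46.0202 [stop]  node(3,2) S=90.2187 payoff=14.1913 vs cont=19.1539 → 19.1539 [wait]  node(3,3) S=139.3980 payoff=0.0000 vs cont=3.4761 → 3.4761 [wait]  ⇒ S*(3)=58.3898
t_2: node(2,0) S=46.9740 payoff=57.4360 vs cont=55.2534 → 57.4360 [stop]  node(2,1) S=72.5800 payoff=31.8300 vs cont=32.0502 → 32.0502 [wait]  node(2,2) S=112.1442 payoff=0.0000 vs cont=11.1627 → 11.1627 [wait]  ⇒ S*(2)=46.9740
t_1: node(1,0) S=58.3898 payoff=46.0202 vs cont=43.9442 → 46.0202 [stop]  node(1,1) S=90.2187 payoff=14.1913 vs cont=21.2670 → 21.2670 [wait]  ⇒ S*(1)=58.3898
t_0: node(0,0) S=72.5800 payoff=31.8300 vs cont=33.0733 → 33.0733 [wait]  ⇒ S*(0)=-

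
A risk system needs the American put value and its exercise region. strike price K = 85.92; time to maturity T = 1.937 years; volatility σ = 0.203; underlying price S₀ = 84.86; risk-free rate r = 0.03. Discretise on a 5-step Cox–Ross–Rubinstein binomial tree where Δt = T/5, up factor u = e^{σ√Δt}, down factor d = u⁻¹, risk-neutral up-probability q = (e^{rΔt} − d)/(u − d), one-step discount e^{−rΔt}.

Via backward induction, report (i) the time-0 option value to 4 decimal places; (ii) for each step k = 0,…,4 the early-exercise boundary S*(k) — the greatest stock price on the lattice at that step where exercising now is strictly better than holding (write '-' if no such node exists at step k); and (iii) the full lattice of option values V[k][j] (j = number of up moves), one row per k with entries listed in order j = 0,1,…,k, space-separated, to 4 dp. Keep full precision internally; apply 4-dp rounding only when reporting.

params: Δt=0.38740 u=1.13468 d=0.88131 q=0.51459 e^(-rΔt)=0.98845
t_5 payoffs: 40.8033 27.8324 11.1324 0.0000 0.0000 0.0000
t_4: node(4,0) S=51.1930 payoff=34.7270 vs cont=33.7343 → 34.7270 [stop]  node(4,1) S=65.9108 payoff=20.0092 vs cont=19.0164 → 20.0092 [stop]  node(4,2) S=84.8600 payoff=1.0600 vs cont=5.3413 → 5.3413 [wait]  node(4,3) S=109.2570 payoff=0.0000 vs cont=0.0000 → 0.0000 [wait]  node(4,4) S=140.6681 payoff=0.0000 vs cont=0.0000 → 0.0000 [wait]  ⇒ S*(4)=65.9108
t_3: node(3,0) S=58.0876 payoff=27.8324 vs cont=26.8396 → 27.8324 [stop]  node(3,1) S=74.7876 payoff=11.1324 vs cont=12.3172 → 12.3172 [wait]  node(3,2) S=96.2889 payoff=0.0000 vs cont=2.5628 → 2.5628 [wait]  node(3,3) S=123.9717 payoff=0.0000 vs cont=0.0000 → 0.0000 [wait]  ⇒ S*(3)=58.0876
t_2: node(2,0) S=65.9108 payoff=20.0092 vs cont=19.6191 → 20.0092 [stop]  node(2,1) S=84.8600 payoff=1.0600 vs cont=7.2133 → 7.2133 [wait]  node(2,2) S=109.2570 payoff=0.0000 vs cont=1.2296 → 1.2296 [wait]  ⇒ S*(2)=65.9108
t_1: node(1,0) S=74.7876 payoff=11.1324 vs cont=13.2694 → 13.2694 [wait]  node(1,1) S=96.2889 payoff=0.0000 vs cont=4.0864 → 4.0864 [wait]  ⇒ S*(1)=-
t_0: node(0,0) S=84.8600 payoff=1.0600 vs cont=8.4452 → 8.4452 [wait]  ⇒ S*(0)=-

price = 8.4452
boundary = - - 65.9108 58.0876 65.9108
tree:
8.4452
13.2694 4.0864
20.0092 7.2133 1.2296
27.8324 12.3172 2.5628 0.0000
34.7270 20.0092 5.3413 0.0000 0.0000
40.8033 27.8324 11.1324 0.0000 0.0000 0.0000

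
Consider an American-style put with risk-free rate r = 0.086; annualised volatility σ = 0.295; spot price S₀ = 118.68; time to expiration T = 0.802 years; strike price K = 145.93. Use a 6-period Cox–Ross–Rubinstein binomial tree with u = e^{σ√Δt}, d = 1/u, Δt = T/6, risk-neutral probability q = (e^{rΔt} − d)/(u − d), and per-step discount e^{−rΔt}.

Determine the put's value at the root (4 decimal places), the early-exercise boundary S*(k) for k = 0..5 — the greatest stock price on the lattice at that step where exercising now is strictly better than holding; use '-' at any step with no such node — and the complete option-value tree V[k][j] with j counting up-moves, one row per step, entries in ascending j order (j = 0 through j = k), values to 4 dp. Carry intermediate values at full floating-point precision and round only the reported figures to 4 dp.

params: Δt=0.13367 u=1.11388 d=0.89776 q=0.52656 e^(-rΔt)=0.98857
t_6 payoffs: 83.7949 68.8366 50.2773 27.2500 0.0000 0.0000 0.0000
t_5: node(5,0) S=69.2113 payoff=76.7187 vs cont=75.0508 → 76.7187 [stop]  node(5,1) S=85.8731 payoff=60.0569 vs cont=58.3890 → 60.0569 [stop]  node(5,2) S=106.5461 payoff=39.3839 vs cont=37.7160 → 39.3839 [stop]  node(5,3) S=132.1958 payoff=13.7342 vs cont=12.7538 → 13.7342 [stop]  node(5,4) S=164.0204 payoff=0.0000 vs cont=0.0000 → 0.0000 [wait]  node(5,5) S=203.5064 payoff=0.0000 vs cont=0.0000 → 0.0000 [wait]  ⇒ S*(5)=132.1958
t_4: node(4,0) S=77.0934 payoff=68.8366 vs cont=67.1687 → 68.8366 [stop]  node(4,1) S=95.6527 payoff=50.2773 vs cont=48.6094 → 50.2773 [stop]  node(4,2) S=118.6800 payoff=27.2500 vs cont=25.5821 → 27.2500 [stop]  node(4,3) S=147.2508 payoff=0.0000 vs cont=6.4280 → 6.4280 [wait]  node(4,4) S=182.6998 payoff=0.0000 vs cont=0.0000 → 0.0000 [wait]  ⇒ S*(4)=118.6800
t_3: node(3,0) S=85.8731 payoff=60.0569 vs cont=58.3890 → 60.0569 [stop]  node(3,1) S=106.5461 payoff=39.3839 vs cont=37.7160 → 39.3839 [stop]  node(3,2) S=132.1958 payoff=13.7342 vs cont=16.0999 → 16.0999 [wait]  node(3,3) S=164.0204 payoff=0.0000 vs cont=3.0085 → 3.0085 [wait]  ⇒ S*(3)=106.5461
t_2: node(2,0) S=95.6527 payoff=50.2773 vs cont=48.6094 → 50.2773 [stop]  node(2,1) S=118.6800 payoff=27.2500 vs cont=26.8135 → 27.2500 [stop]  node(2,2) S=147.2508 payoff=0.0000 vs cont=9.1013 → 9.1013 [wait]  ⇒ S*(2)=118.6800
t_1: node(1,0) S=106.5461 payoff=39.3839 vs cont=37.7160 → 39.3839 [stop]  node(1,1) S=132.1958 payoff=13.7342 vs cont=17.4914 → 17.4914 [wait]  ⇒ S*(1)=106.5461
t_0: node(0,0) S=118.6800 payoff=27.2500 vs cont=27.5379 → 27.5379 [wait]  ⇒ S*(0)=-

price = 27.5379
boundary = - 106.5461 118.6800 106.5461 118.6800 132.1958
tree:
27.5379
39.3839 17.4914
50.2773 27.2500 9.1013
60.0569 39.3839 16.0999 3.0085
68.8366 50.2773 27.2500 6.4280 0.0000
76.7187 60.0569 39.3839 13.7342 0.0000 0.0000
83.7949 68.8366 50.2773 27.2500 0.0000 0.0000 0.0000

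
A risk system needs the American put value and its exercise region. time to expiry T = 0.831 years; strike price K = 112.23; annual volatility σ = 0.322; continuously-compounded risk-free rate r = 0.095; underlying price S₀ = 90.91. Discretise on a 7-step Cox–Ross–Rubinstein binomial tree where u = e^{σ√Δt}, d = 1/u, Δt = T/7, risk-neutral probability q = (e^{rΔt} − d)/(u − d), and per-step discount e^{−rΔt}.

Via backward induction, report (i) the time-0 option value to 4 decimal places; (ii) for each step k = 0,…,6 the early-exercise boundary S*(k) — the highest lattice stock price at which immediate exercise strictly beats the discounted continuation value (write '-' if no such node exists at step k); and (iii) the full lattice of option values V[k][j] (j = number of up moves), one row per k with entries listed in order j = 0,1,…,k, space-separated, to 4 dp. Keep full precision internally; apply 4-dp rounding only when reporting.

price = 22.1216
boundary = - 81.3634 72.8192 81.3634 90.9100 81.3634 90.9100
tree:
22.1216
30.8666 14.6348
39.4108 21.6729 8.5407
47.0577 30.8666 13.7676 3.9645
53.9015 39.4108 21.3200 7.1861 1.1156
60.0267 47.0577 30.8666 12.6475 2.3669 0.0000
65.5087 53.9015 39.4108 21.3200 5.0214 0.0000 0.0000
70.4150 60.0267 47.0577 30.8666 10.6532 0.0000 0.0000 0.0000

Δt=0.11871, u=1.11733, d=0.89499, q=0.52330, disc=e^(-rΔt)=0.98879
k=7 terminal: V=max(K-S,0) → 70.4150 60.0267 47.0577 30.8666 10.6532 0.0000 0.0000 0.0000
k=6: j=0 S=46.7213 intr=65.5087 cont=64.2501 V=65.5087[EX]; j=1 S=58.3285 intr=53.9015 cont=52.6429 V=53.9015[EX]; j=2 S=72.8192 intr=39.4108 cont=38.1522 V=39.4108[EX]; j=3 S=90.9100 intr=21.3200 cont=20.0614 V=21.3200[EX]; j=4 S=113.4951 intr=0.0000 cont=5.0214 V=5.0214[hold]; j=5 S=141.6911 intr=0.0000 cont=0.0000 V=0.0000[hold]; j=6 S=176.8920 intr=0.0000 cont=0.0000 V=0.0000[hold]  S*(6)=90.9100
k=5: j=0 S=52.2033 intr=60.0267 cont=58.7681 V=60.0267[EX]; j=1 S=65.1723 intr=47.0577 cont=45.7990 V=47.0577[EX]; j=2 S=81.3634 intr=30.8666 cont=29.6080 V=30.8666[EX]; j=3 S=101.5768 intr=10.6532 cont=12.6475 V=12.6475[hold]; j=4 S=126.8119 intr=0.0000 cont=2.3669 V=2.3669[hold]; j=5 S=158.3162 intr=0.0000 cont=0.0000 V=0.0000[hold]  S*(5)=81.3634
k=4: j=0 S=58.3285 intr=53.9015 cont=52.6429 V=53.9015[EX]; j=1 S=72.8192 intr=39.4108 cont=38.1522 V=39.4108[EX]; j=2 S=90.9100 intr=21.3200 cont=21.0933 V=21.3200[EX]; j=3 S=113.4951 intr=0.0000 cont=7.1861 V=7.1861[hold]; j=4 S=141.6911 intr=0.0000 cont=1.1156 V=1.1156[hold]  S*(4)=90.9100
k=3: j=0 S=65.1723 intr=47.0577 cont=45.7990 V=47.0577[EX]; j=1 S=81.3634 intr=30.8666 cont=29.6080 V=30.8666[EX]; j=2 S=101.5768 intr=10.6532 cont=13.7676 V=13.7676[hold]; j=3 S=126.8119 intr=0.0000 cont=3.9645 V=3.9645[hold]  S*(3)=81.3634
k=2: j=0 S=72.8192 intr=39.4108 cont=38.1522 V=39.4108[EX]; j=1 S=90.9100 intr=21.3200 cont=21.6729 V=21.6729[hold]; j=2 S=113.4951 intr=0.0000 cont=8.5407 V=8.5407[hold]  S*(2)=72.8192
k=1: j=0 S=81.3634 intr=30.8666 cont=29.7906 V=30.8666[EX]; j=1 S=101.5768 intr=10.6532 cont=14.6348 V=14.6348[hold]  S*(1)=81.3634
k=0: j=0 S=90.9100 intr=21.3200 cont=22.1216 V=22.1216[hold]  S*(0)=-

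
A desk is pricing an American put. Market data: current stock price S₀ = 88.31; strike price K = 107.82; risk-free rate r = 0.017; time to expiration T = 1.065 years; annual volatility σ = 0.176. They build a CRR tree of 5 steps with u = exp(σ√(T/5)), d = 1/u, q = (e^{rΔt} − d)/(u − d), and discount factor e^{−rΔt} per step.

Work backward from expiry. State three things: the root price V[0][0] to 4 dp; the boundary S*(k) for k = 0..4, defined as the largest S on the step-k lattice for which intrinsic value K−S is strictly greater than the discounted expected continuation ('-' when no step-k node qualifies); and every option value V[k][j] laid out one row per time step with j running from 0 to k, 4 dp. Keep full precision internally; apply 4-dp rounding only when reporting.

price = 19.8850
boundary = - 81.4204 88.3100 81.4204 88.3100
tree:
19.8850
26.3996 13.5663
32.7517 19.5100 7.7683
38.6082 26.3996 12.6683 2.9637
44.0078 32.7517 19.5100 5.9729 0.0000
48.9862 38.6082 26.3996 12.0374 0.0000 0.0000

params: Δt=0.21300 u=1.08462 d=0.92198 q=0.50201 e^(-rΔt)=0.99639
t_5 payoffs: 48.9862 38.6082 26.3996 12.0374 0.0000 0.0000
t_4: node(4,0) S=63.8122 payoff=44.0078 vs cont=43.6181 → 44.0078 [stop]  node(4,1) S=75.0683 payoff=32.7517 vs cont=32.3620 → 32.7517 [stop]  node(4,2) S=88.3100 payoff=19.5100 vs cont=19.1203 → 19.5100 [stop]  node(4,3) S=103.8875 payoff=3.9325 vs cont=5.9729 → 5.9729 [wait]  node(4,4) S=122.2127 payoff=0.0000 vs cont=0.0000 → 0.0000 [wait]  ⇒ S*(4)=88.3100
t_3: node(3,0) S=69.2118 payoff=38.6082 vs cont=38.2185 → 38.6082 [stop]  node(3,1) S=81.4204 payoff=26.3996 vs cont=26.0099 → 26.3996 [stop]  node(3,2) S=95.7826 payoff=12.0374 vs cont=12.6683 → 12.6683 [wait]  node(3,3) S=112.6781 payoff=0.0000 vs cont=2.9637 → 2.9637 [wait]  ⇒ S*(3)=81.4204
t_2: node(2,0) S=75.0683 payoff=32.7517 vs cont=32.3620 → 32.7517 [stop]  node(2,1) S=88.3100 payoff=19.5100 vs cont=19.4358 → 19.5100 [stop]  node(2,2) S=103.8875 payoff=3.9325 vs cont=7.7683 → 7.7683 [wait]  ⇒ S*(2)=88.3100
t_1: node(1,0) S=81.4204 payoff=26.3996 vs cont=26.0099 → 26.3996 [stop]  node(1,1) S=95.7826 payoff=12.0374 vs cont=13.5663 → 13.5663 [wait]  ⇒ S*(1)=81.4204
t_0: node(0,0) S=88.3100 payoff=19.5100 vs cont=19.8850 → 19.8850 [wait]  ⇒ S*(0)=-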